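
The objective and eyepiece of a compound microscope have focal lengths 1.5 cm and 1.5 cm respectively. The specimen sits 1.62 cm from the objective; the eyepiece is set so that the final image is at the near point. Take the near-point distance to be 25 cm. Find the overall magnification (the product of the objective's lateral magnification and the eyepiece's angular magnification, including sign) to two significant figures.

-220

Objective: 1/d_i = 1/f_obj - 1/d_o = 1/1.5 - 1/1.62 = 0.04938 cm^-1, so d_i = 20.250 cm.
m_obj = -d_i/d_o = -20.250/1.62 = -12.500.
Eyepiece angular magnification (image at near point): M_eye = 1 + D/f_e = 1 + 25/1.5 = 17.667.
Overall M = m_obj x M_eye = (-12.500)(17.667) = -220.83.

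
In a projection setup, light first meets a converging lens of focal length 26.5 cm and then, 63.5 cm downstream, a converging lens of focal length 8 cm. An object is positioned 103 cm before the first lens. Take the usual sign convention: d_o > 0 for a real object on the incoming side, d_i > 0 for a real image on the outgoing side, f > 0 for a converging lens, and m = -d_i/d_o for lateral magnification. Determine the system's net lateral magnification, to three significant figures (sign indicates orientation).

0.140

Applying the thin-lens equation to the first lens, 1/26.5 = 1/103 + 1/d_i1, which gives d_i1 = 35.680 cm.
Its lateral magnification is m_1 = -d_i1/d_o1 = -(35.680)/103 = -0.3464.
The intermediate image is 35.680 cm to the right of lens 1, so d_o2 = L - d_i1 = 63.5 - 35.680 = 27.820 cm.
Applying the thin-lens equation again with f_2 = 8 cm and d_o2 = 27.820 cm gives d_i2 = 11.229 cm.
m_2 = -(11.229)/(27.820) = -0.4036.
Overall magnification: m = m_1 m_2 = 0.1398.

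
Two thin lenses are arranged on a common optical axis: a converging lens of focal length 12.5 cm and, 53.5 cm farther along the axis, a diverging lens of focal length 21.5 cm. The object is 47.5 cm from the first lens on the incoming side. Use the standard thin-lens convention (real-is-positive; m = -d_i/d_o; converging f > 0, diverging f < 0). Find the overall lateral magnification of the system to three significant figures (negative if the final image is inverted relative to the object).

Applying the thin-lens equation to the first lens, 1/12.5 = 1/47.5 + 1/d_i1, which gives d_i1 = 16.964 cm.
Its lateral magnification is m_1 = -d_i1/d_o1 = -(16.964)/47.5 = -0.3571.
The intermediate image is 16.964 cm to the right of lens 1, so d_o2 = L - d_i1 = 53.5 - 16.964 = 36.536 cm.
Applying the thin-lens equation again with f_2 = -21.5 cm and d_o2 = 36.536 cm gives d_i2 = -13.535 cm.
m_2 = -(-13.535)/(36.536) = 0.3705.
Total m = m_1 x m_2 = (-0.3571)(0.3705) = -0.1323.

-0.132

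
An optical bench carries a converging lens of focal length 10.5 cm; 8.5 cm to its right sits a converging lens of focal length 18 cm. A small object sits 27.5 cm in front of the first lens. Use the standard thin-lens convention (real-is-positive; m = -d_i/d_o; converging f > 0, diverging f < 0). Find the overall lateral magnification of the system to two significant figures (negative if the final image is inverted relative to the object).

-0.42

Applying the thin-lens equation to the first lens, 1/10.5 = 1/27.5 + 1/d_i1, which gives d_i1 = 16.985 cm.
Its lateral magnification is m_1 = -d_i1/d_o1 = -(16.985)/27.5 = -0.6176.
Since 16.985 cm > 8.5 cm, the first image lies past the second lens and serves as a virtual object: d_o2 = L - d_i1 = -8.485 cm.
Applying the thin-lens equation again with f_2 = 18 cm and d_o2 = -8.485 cm gives d_i2 = 5.767 cm.
m_2 = -(5.767)/(-8.485) = 0.6796.
Total m = m_1 x m_2 = (-0.6176)(0.6796) = -0.4198.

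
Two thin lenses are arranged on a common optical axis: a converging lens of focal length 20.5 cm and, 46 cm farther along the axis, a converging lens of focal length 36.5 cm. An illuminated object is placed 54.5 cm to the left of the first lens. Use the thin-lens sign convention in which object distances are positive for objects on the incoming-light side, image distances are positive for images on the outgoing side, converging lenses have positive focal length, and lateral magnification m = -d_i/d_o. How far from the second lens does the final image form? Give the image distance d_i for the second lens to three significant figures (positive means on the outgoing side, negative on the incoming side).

-20.5 cm

First lens: d_i1 = 1/(1/20.5 - 1/54.5) = 32.860 cm.
Object distance for lens 2: d_o2 = 46 - 32.860 = 13.140 cm.
Second lens: d_i2 = 1/(1/36.5 - 1/(13.140)) = -20.531 cm.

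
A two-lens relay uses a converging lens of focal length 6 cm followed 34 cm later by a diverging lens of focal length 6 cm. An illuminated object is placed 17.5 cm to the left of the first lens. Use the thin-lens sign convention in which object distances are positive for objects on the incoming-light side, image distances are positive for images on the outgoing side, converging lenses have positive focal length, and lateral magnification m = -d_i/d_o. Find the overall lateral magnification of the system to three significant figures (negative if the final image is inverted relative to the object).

Lens 1: 1/d_i1 = 1/f_1 - 1/d_o1 = 1/6 - 1/17.5 = 0.10952 cm^-1, so d_i1 = 9.130 cm.
m_1 = -(9.130)/17.5 = -0.5217.
Object distance for lens 2: d_o2 = 34 - 9.130 = 24.870 cm.
Lens 2: 1/d_i2 = 1/f_2 - 1/d_o2 = 1/(-6) - 1/(24.870) = -0.20688 cm^-1, so d_i2 = -4.834 cm.
m_2 = -(-4.834)/(24.870) = 0.1944.
Overall magnification: m = m_1 m_2 = -0.1014.

-0.101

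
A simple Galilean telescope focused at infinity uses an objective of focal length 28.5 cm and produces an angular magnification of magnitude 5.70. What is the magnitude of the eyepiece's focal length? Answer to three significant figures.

|M| = f_obj/|f_eye|, so |f_eye| = f_obj/|M| = 28.5/5.7 = 5.000 cm.
(The eyepiece is diverging, so its signed focal length is -5.000 cm.)

5.00 cm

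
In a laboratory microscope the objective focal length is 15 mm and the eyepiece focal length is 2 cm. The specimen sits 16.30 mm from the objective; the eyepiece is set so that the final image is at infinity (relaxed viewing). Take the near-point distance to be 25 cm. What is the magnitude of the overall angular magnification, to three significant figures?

144

Convert to cm: f_obj = 15 mm = 1.5 cm; d_o = 16.30 mm = 1.63 cm.
Objective: 1/d_i = 1/f_obj - 1/d_o = 1/1.5 - 1/1.63 = 0.05317 cm^-1, so d_i = 18.808 cm.
m_obj = -d_i/d_o = -18.808/1.63 = -11.538.
Eyepiece angular magnification (image at infinity): M_eye = D/f_e = 25/2 = 12.500.
Overall M = m_obj x M_eye = (-11.538)(12.500) = -144.23.
|M| = 144.23.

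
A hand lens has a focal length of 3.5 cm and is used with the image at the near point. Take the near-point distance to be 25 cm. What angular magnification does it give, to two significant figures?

M = 1 + D/f = 1 + 25/3.5 = 8.143.

8.1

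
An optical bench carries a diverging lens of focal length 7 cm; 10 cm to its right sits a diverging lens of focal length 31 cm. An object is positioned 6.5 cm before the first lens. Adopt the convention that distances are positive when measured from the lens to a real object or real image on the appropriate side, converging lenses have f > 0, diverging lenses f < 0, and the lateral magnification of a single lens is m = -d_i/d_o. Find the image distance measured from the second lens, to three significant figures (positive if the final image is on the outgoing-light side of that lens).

-9.34 cm

Lens 1: 1/d_i1 = 1/f_1 - 1/d_o1 = 1/(-7) - 1/6.5 = -0.29670 cm^-1, so d_i1 = -3.370 cm.
With d_i1 < 0 the first image is virtual and lies on the object side; the object distance for lens 2 is d_o2 = 10 - (-3.370) = 13.370 cm.
Lens 2: 1/d_i2 = 1/f_2 - 1/d_o2 = 1/(-31) - 1/(13.370) = -0.10705 cm^-1, so d_i2 = -9.341 cm.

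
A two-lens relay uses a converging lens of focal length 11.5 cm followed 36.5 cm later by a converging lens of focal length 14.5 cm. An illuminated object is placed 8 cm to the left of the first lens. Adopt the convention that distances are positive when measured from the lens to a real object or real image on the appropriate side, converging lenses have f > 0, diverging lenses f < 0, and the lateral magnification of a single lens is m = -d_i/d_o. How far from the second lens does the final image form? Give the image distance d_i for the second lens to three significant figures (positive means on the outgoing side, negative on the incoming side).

Lens 1: 1/d_i1 = 1/f_1 - 1/d_o1 = 1/11.5 - 1/8 = -0.03804 cm^-1, so d_i1 = -26.286 cm.
The intermediate image is virtual, 26.286 cm to the left of lens 1, so d_o2 = L - d_i1 = 36.5 - (-26.286) = 62.786 cm.
Lens 2: 1/d_i2 = 1/f_2 - 1/d_o2 = 1/14.5 - 1/(62.786) = 0.05304 cm^-1, so d_i2 = 18.854 cm.

18.9 cm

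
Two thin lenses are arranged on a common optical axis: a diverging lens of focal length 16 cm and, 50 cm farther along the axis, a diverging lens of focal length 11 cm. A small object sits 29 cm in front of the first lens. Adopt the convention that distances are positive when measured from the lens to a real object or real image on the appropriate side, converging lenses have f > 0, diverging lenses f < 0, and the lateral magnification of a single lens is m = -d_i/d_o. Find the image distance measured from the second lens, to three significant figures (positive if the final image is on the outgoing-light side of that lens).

First lens: d_i1 = 1/(1/(-16) - 1/29) = -10.311 cm.
The intermediate image is virtual, 10.311 cm to the left of lens 1, so d_o2 = L - d_i1 = 50 - (-10.311) = 60.311 cm.
Second lens: d_i2 = 1/(1/(-11) - 1/(60.311)) = -9.303 cm.

-9.30 cm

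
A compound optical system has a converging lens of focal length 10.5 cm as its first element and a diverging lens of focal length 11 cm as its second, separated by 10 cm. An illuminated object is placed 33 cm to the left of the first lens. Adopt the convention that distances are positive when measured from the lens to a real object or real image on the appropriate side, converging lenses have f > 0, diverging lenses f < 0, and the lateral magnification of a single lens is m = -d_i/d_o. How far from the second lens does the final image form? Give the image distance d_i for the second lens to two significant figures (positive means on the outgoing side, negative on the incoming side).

11 cm

First lens: d_i1 = 1/(1/10.5 - 1/33) = 15.400 cm.
Since 15.400 cm > 10 cm, the first image lies past the second lens and serves as a virtual object: d_o2 = L - d_i1 = -5.400 cm.
Second lens: d_i2 = 1/(1/(-11) - 1/(-5.400)) = 10.607 cm.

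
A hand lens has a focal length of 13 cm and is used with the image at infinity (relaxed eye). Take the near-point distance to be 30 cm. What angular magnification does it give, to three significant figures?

2.31

M = D/f = 30/13 = 2.308.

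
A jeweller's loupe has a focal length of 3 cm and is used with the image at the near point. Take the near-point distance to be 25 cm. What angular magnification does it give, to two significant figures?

9.3

M = 1 + D/f = 1 + 25/3 = 9.333.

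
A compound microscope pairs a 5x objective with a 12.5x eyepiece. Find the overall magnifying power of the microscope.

62.5

The overall magnification of a compound microscope is the product of the objective and eyepiece magnifications:
M = M_obj x M_eye = 5 x 12.5 = 62.5.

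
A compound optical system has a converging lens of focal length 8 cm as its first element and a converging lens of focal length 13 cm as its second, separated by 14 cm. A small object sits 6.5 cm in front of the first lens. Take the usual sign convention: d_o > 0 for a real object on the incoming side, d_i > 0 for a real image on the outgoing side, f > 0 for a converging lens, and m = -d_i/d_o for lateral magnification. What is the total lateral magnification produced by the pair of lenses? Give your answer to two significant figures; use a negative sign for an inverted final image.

-1.9

Lens 1: 1/d_i1 = 1/f_1 - 1/d_o1 = 1/8 - 1/6.5 = -0.02885 cm^-1, so d_i1 = -34.667 cm.
m_1 = -(-34.667)/6.5 = 5.3333.
The intermediate image is virtual, 34.667 cm to the left of lens 1, so d_o2 = L - d_i1 = 14 - (-34.667) = 48.667 cm.
Lens 2: 1/d_i2 = 1/f_2 - 1/d_o2 = 1/13 - 1/(48.667) = 0.05638 cm^-1, so d_i2 = 17.738 cm.
m_2 = -(17.738)/(48.667) = -0.3645.
The system's lateral magnification is m_1 m_2 = (5.3333)(-0.3645) = -1.9439.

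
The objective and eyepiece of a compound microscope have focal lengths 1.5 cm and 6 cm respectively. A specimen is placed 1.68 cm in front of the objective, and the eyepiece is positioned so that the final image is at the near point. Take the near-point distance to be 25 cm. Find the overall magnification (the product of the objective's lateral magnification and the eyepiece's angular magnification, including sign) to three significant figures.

Objective: 1/d_i = 1/f_obj - 1/d_o = 1/1.5 - 1/1.68 = 0.07143 cm^-1, so d_i = 14.000 cm.
m_obj = -d_i/d_o = -14.000/1.68 = -8.333.
Eyepiece angular magnification (image at near point): M_eye = 1 + D/f_e = 1 + 25/6 = 5.167.
Overall M = m_obj x M_eye = (-8.333)(5.167) = -43.06.

-43.1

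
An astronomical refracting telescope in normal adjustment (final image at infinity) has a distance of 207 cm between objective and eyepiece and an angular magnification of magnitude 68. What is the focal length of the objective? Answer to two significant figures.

In normal adjustment the tube length equals f_obj + f_eye and |M| = f_obj/f_eye.
So f_obj = 68 f_eye and 68 f_eye + f_eye = 207 cm, giving f_eye = 207/69 = 3.000 cm and f_obj = 204.000 cm.

200 cm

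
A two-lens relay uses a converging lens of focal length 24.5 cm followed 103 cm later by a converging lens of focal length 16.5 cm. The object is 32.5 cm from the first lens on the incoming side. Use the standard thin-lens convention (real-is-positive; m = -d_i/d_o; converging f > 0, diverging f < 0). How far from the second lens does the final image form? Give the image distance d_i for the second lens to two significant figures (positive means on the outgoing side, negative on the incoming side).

-4.4 cm

Lens 1: 1/d_i1 = 1/f_1 - 1/d_o1 = 1/24.5 - 1/32.5 = 0.01005 cm^-1, so d_i1 = 99.531 cm.
Object distance for lens 2: d_o2 = 103 - 99.531 = 3.469 cm.
Lens 2: 1/d_i2 = 1/f_2 - 1/d_o2 = 1/16.5 - 1/(3.469) = -0.22768 cm^-1, so d_i2 = -4.392 cm.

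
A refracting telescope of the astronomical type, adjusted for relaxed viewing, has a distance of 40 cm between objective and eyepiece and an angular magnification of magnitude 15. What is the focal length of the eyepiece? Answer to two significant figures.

2.5 cm

In normal adjustment the tube length equals f_obj + f_eye and |M| = f_obj/f_eye.
So f_obj = 15 f_eye and 15 f_eye + f_eye = 40 cm, giving f_eye = 40/16 = 2.500 cm and f_obj = 37.500 cm.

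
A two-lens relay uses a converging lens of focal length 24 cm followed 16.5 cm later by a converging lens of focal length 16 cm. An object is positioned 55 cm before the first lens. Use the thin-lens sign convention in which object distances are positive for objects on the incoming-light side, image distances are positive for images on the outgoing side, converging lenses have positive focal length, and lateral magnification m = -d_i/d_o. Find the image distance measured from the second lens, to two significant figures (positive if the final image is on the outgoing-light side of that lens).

Applying the thin-lens equation to the first lens, 1/24 = 1/55 + 1/d_i1, which gives d_i1 = 42.581 cm.
Since 42.581 cm > 16.5 cm, the first image lies past the second lens and serves as a virtual object: d_o2 = L - d_i1 = -26.081 cm.
Applying the thin-lens equation again with f_2 = 16 cm and d_o2 = -26.081 cm gives d_i2 = 9.916 cm.

9.9 cm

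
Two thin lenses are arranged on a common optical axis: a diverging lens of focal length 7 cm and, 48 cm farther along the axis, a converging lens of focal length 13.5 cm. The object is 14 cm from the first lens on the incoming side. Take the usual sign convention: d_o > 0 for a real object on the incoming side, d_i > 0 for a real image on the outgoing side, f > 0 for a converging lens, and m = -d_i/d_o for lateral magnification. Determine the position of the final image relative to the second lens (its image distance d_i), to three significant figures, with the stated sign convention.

18.2 cm

Lens 1: 1/d_i1 = 1/f_1 - 1/d_o1 = 1/(-7) - 1/14 = -0.21429 cm^-1, so d_i1 = -4.667 cm.
The intermediate image is virtual, 4.667 cm to the left of lens 1, so d_o2 = L - d_i1 = 48 - (-4.667) = 52.667 cm.
Lens 2: 1/d_i2 = 1/f_2 - 1/d_o2 = 1/13.5 - 1/(52.667) = 0.05509 cm^-1, so d_i2 = 18.153 cm.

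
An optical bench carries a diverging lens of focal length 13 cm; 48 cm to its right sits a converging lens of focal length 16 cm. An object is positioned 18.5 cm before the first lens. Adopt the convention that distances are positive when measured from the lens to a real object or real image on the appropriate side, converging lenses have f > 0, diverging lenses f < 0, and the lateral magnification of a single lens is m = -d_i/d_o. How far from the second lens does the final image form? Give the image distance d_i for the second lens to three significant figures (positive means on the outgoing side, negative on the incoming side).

22.5 cm

Applying the thin-lens equation to the first lens, 1/(-13) = 1/18.5 + 1/d_i1, which gives d_i1 = -7.635 cm.
With d_i1 < 0 the first image is virtual and lies on the object side; the object distance for lens 2 is d_o2 = 48 - (-7.635) = 55.635 cm.
Applying the thin-lens equation again with f_2 = 16 cm and d_o2 = 55.635 cm gives d_i2 = 22.459 cm.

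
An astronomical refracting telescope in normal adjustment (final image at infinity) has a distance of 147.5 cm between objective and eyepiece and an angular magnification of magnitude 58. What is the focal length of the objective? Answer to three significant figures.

145 cm

In normal adjustment the tube length equals f_obj + f_eye and |M| = f_obj/f_eye.
So f_obj = 58 f_eye and 58 f_eye + f_eye = 147.5 cm, giving f_eye = 147.5/59 = 2.500 cm and f_obj = 145.000 cm.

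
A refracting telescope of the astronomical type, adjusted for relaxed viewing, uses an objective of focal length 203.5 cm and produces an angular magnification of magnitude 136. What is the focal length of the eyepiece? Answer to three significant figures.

|M| = f_obj/f_eye, so f_eye = f_obj/|M| = 203.5/136.0 = 1.496 cm.

1.50 cm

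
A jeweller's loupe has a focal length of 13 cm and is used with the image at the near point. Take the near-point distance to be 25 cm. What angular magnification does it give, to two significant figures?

M = 1 + D/f = 1 + 25/13 = 2.923.

2.9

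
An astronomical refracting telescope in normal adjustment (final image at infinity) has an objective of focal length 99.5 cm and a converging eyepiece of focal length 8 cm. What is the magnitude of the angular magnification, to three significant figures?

|M| = f_obj/|f_eye| = 99.5/8 = 12.438.

12.4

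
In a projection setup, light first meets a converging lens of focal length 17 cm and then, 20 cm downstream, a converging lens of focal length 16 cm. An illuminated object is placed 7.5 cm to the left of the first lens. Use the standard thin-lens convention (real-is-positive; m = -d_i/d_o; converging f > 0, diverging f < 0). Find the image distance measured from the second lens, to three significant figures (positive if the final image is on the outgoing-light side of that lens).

30.7 cm

First lens: d_i1 = 1/(1/17 - 1/7.5) = -13.421 cm.
The intermediate image is virtual, 13.421 cm to the left of lens 1, so d_o2 = L - d_i1 = 20 - (-13.421) = 33.421 cm.
Second lens: d_i2 = 1/(1/16 - 1/(33.421)) = 30.695 cm.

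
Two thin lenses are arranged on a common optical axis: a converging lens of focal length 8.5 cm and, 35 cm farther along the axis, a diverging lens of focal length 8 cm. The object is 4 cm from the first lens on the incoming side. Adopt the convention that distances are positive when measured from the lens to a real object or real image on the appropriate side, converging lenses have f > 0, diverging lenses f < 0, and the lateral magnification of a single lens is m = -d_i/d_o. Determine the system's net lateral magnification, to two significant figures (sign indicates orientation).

Lens 1: 1/d_i1 = 1/f_1 - 1/d_o1 = 1/8.5 - 1/4 = -0.13235 cm^-1, so d_i1 = -7.556 cm.
m_1 = -(-7.556)/4 = 1.8889.
The intermediate image is virtual, 7.556 cm to the left of lens 1, so d_o2 = L - d_i1 = 35 - (-7.556) = 42.556 cm.
Lens 2: 1/d_i2 = 1/f_2 - 1/d_o2 = 1/(-8) - 1/(42.556) = -0.14850 cm^-1, so d_i2 = -6.734 cm.
m_2 = -(-6.734)/(42.556) = 0.1582.
The system's lateral magnification is m_1 m_2 = (1.8889)(0.1582) = 0.2989.

0.30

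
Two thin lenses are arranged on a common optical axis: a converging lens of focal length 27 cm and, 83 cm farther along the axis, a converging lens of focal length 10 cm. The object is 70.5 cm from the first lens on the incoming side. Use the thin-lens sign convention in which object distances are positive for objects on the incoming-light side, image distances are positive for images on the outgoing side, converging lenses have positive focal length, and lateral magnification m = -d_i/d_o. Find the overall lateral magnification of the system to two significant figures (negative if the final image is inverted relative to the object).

Applying the thin-lens equation to the first lens, 1/27 = 1/70.5 + 1/d_i1, which gives d_i1 = 43.759 cm.
Its lateral magnification is m_1 = -d_i1/d_o1 = -(43.759)/70.5 = -0.6207.
Object distance for lens 2: d_o2 = 83 - 43.759 = 39.241 cm.
Applying the thin-lens equation again with f_2 = 10 cm and d_o2 = 39.241 cm gives d_i2 = 13.420 cm.
m_2 = -(13.420)/(39.241) = -0.3420.
Total m = m_1 x m_2 = (-0.6207)(-0.3420) = 0.2123.

0.21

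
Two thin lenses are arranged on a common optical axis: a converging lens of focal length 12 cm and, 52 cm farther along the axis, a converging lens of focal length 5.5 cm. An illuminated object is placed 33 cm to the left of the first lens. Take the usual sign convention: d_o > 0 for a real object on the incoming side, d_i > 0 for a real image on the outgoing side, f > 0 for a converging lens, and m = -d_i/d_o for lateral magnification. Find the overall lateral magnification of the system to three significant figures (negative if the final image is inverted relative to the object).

Lens 1: 1/d_i1 = 1/f_1 - 1/d_o1 = 1/12 - 1/33 = 0.05303 cm^-1, so d_i1 = 18.857 cm.
m_1 = -(18.857)/33 = -0.5714.
The intermediate image is 18.857 cm to the right of lens 1, so d_o2 = L - d_i1 = 52 - 18.857 = 33.143 cm.
Lens 2: 1/d_i2 = 1/f_2 - 1/d_o2 = 1/5.5 - 1/(33.143) = 0.15165 cm^-1, so d_i2 = 6.594 cm.
m_2 = -(6.594)/(33.143) = -0.1990.
Total m = m_1 x m_2 = (-0.5714)(-0.1990) = 0.1137.

0.114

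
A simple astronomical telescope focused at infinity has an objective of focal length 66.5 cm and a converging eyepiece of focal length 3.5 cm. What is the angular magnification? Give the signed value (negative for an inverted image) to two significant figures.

M = -f_obj/f_eye = -66.5/(3.5) = -19.000.

-19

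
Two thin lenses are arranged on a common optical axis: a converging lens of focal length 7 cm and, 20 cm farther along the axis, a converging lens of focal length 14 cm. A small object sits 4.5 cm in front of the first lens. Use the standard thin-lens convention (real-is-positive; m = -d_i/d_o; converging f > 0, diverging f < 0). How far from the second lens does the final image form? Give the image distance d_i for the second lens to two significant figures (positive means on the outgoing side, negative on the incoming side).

25 cm

Lens 1: 1/d_i1 = 1/f_1 - 1/d_o1 = 1/7 - 1/4.5 = -0.07937 cm^-1, so d_i1 = -12.600 cm.
With d_i1 < 0 the first image is virtual and lies on the object side; the object distance for lens 2 is d_o2 = 20 - (-12.600) = 32.600 cm.
Lens 2: 1/d_i2 = 1/f_2 - 1/d_o2 = 1/14 - 1/(32.600) = 0.04075 cm^-1, so d_i2 = 24.538 cm.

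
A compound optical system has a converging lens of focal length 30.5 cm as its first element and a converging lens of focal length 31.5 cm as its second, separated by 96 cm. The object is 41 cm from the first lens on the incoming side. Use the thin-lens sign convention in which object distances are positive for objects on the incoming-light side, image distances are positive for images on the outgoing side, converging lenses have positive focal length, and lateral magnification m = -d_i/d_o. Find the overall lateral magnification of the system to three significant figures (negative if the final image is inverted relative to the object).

-1.68

Lens 1: 1/d_i1 = 1/f_1 - 1/d_o1 = 1/30.5 - 1/41 = 0.00840 cm^-1, so d_i1 = 119.095 cm.
m_1 = -(119.095)/41 = -2.9048.
This image would form 119.095 cm past lens 1, i.e. 23.095 cm beyond lens 2, so it is a virtual object for lens 2: d_o2 = 96 - 119.095 = -23.095 cm.
Lens 2: 1/d_i2 = 1/f_2 - 1/d_o2 = 1/31.5 - 1/(-23.095) = 0.07505 cm^-1, so d_i2 = 13.325 cm.
m_2 = -(13.325)/(-23.095) = 0.5770.
Total m = m_1 x m_2 = (-2.9048)(0.5770) = -1.6760.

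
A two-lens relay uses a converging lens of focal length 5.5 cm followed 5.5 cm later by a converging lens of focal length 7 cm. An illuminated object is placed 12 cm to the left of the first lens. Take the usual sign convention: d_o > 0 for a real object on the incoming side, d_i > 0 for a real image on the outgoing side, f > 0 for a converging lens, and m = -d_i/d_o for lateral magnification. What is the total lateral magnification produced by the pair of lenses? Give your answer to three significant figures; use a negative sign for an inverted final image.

Applying the thin-lens equation to the first lens, 1/5.5 = 1/12 + 1/d_i1, which gives d_i1 = 10.154 cm.
Its lateral magnification is m_1 = -d_i1/d_o1 = -(10.154)/12 = -0.8462.
This image would form 10.154 cm past lens 1, i.e. 4.654 cm beyond lens 2, so it is a virtual object for lens 2: d_o2 = 5.5 - 10.154 = -4.654 cm.
Applying the thin-lens equation again with f_2 = 7 cm and d_o2 = -4.654 cm gives d_i2 = 2.795 cm.
m_2 = -(2.795)/(-4.654) = 0.6007.
The system's lateral magnification is m_1 m_2 = (-0.8462)(0.6007) = -0.5083.

-0.508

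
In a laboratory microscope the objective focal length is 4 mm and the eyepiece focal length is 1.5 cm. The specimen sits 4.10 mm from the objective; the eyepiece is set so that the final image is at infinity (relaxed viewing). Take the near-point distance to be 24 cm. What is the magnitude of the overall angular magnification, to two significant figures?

640

Convert to cm: f_obj = 4 mm = 0.4 cm; d_o = 4.10 mm = 0.41 cm.
Objective: 1/d_i = 1/f_obj - 1/d_o = 1/0.4 - 1/0.41 = 0.06098 cm^-1, so d_i = 16.400 cm.
m_obj = -d_i/d_o = -16.400/0.41 = -40.000.
Eyepiece angular magnification (image at infinity): M_eye = D/f_e = 24/1.5 = 16.000.
Overall M = m_obj x M_eye = (-40.000)(16.000) = -640.00.
|M| = 640.00.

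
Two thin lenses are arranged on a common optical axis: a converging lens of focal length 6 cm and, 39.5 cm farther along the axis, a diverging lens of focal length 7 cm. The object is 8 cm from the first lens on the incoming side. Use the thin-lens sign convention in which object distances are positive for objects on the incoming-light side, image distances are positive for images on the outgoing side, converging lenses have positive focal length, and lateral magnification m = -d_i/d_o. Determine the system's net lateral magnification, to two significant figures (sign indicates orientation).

First lens: d_i1 = 1/(1/6 - 1/8) = 24.000 cm.
m_1 = -(24.000)/8 = -3.0000.
Object distance for lens 2: d_o2 = 39.5 - 24.000 = 15.500 cm.
Second lens: d_i2 = 1/(1/(-7) - 1/(15.500)) = -4.822 cm.
m_2 = -(-4.822)/(15.500) = 0.3111.
Overall magnification: m = m_1 m_2 = -0.9333.

-0.93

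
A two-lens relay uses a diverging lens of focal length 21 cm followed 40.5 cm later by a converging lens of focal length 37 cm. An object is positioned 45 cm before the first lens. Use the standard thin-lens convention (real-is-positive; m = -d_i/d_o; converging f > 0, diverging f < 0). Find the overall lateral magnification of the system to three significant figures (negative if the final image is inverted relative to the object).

-0.661

Applying the thin-lens equation to the first lens, 1/(-21) = 1/45 + 1/d_i1, which gives d_i1 = -14.318 cm.
Its lateral magnification is m_1 = -d_i1/d_o1 = -(-14.318)/45 = 0.3182.
The intermediate image is virtual, 14.318 cm to the left of lens 1, so d_o2 = L - d_i1 = 40.5 - (-14.318) = 54.818 cm.
Applying the thin-lens equation again with f_2 = 37 cm and d_o2 = 54.818 cm gives d_i2 = 113.832 cm.
m_2 = -(113.832)/(54.818) = -2.0765.
Overall magnification: m = m_1 m_2 = -0.6607.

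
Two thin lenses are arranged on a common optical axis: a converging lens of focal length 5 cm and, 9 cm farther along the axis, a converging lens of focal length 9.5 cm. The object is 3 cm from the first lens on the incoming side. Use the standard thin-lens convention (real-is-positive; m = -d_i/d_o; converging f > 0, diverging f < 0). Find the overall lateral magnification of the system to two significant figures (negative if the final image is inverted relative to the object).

First lens: d_i1 = 1/(1/5 - 1/3) = -7.500 cm.
m_1 = -(-7.500)/3 = 2.5000.
With d_i1 < 0 the first image is virtual and lies on the object side; the object distance for lens 2 is d_o2 = 9 - (-7.500) = 16.500 cm.
Second lens: d_i2 = 1/(1/9.5 - 1/(16.500)) = 22.393 cm.
m_2 = -(22.393)/(16.500) = -1.3571.
Overall magnification: m = m_1 m_2 = -3.3929.

-3.4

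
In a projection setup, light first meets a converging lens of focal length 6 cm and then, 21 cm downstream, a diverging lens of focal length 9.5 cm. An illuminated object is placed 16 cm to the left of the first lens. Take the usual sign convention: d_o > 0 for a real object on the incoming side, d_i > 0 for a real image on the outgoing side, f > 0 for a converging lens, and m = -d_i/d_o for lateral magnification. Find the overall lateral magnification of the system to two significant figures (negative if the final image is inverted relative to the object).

-0.27

First lens: d_i1 = 1/(1/6 - 1/16) = 9.600 cm.
m_1 = -(9.600)/16 = -0.6000.
The intermediate image is 9.600 cm to the right of lens 1, so d_o2 = L - d_i1 = 21 - 9.600 = 11.400 cm.
Second lens: d_i2 = 1/(1/(-9.5) - 1/(11.400)) = -5.182 cm.
m_2 = -(-5.182)/(11.400) = 0.4545.
Overall magnification: m = m_1 m_2 = -0.2727.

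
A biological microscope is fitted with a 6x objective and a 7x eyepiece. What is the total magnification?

42

The overall magnification of a compound microscope is the product of the objective and eyepiece magnifications:
M = M_obj x M_eye = 6 x 7 = 42.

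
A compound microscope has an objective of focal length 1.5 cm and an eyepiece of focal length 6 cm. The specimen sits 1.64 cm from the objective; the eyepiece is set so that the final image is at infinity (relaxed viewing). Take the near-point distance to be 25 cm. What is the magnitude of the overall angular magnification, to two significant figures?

Objective: 1/d_i = 1/f_obj - 1/d_o = 1/1.5 - 1/1.64 = 0.05691 cm^-1, so d_i = 17.571 cm.
m_obj = -d_i/d_o = -17.571/1.64 = -10.714.
Eyepiece angular magnification (image at infinity): M_eye = D/f_e = 25/6 = 4.167.
Overall M = m_obj x M_eye = (-10.714)(4.167) = -44.64.
|M| = 44.64.

45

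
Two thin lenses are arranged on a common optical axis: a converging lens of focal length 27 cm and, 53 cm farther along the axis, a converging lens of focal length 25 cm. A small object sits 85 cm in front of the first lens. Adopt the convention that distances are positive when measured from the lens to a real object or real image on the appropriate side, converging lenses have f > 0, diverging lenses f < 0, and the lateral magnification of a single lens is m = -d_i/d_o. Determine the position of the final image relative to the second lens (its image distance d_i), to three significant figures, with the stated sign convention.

-29.0 cm

Lens 1: 1/d_i1 = 1/f_1 - 1/d_o1 = 1/27 - 1/85 = 0.02527 cm^-1, so d_i1 = 39.569 cm.
That image sits 13.431 cm in front of the second lens, so d_o2 = 13.431 cm.
Lens 2: 1/d_i2 = 1/f_2 - 1/d_o2 = 1/25 - 1/(13.431) = -0.03445 cm^-1, so d_i2 = -29.024 cm.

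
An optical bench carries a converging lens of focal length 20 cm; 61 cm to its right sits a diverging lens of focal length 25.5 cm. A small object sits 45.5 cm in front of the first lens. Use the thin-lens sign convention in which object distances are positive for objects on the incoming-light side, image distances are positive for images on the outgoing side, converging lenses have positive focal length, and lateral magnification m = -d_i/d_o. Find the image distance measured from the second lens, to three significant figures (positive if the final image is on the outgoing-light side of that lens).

-12.7 cm

Applying the thin-lens equation to the first lens, 1/20 = 1/45.5 + 1/d_i1, which gives d_i1 = 35.686 cm.
The intermediate image is 35.686 cm to the right of lens 1, so d_o2 = L - d_i1 = 61 - 35.686 = 25.314 cm.
Applying the thin-lens equation again with f_2 = -25.5 cm and d_o2 = 25.314 cm gives d_i2 = -12.703 cm.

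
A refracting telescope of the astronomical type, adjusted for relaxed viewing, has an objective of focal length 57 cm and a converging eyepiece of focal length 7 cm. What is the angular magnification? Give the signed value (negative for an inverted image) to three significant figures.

M = -f_obj/f_eye = -57/(7) = -8.143.

-8.14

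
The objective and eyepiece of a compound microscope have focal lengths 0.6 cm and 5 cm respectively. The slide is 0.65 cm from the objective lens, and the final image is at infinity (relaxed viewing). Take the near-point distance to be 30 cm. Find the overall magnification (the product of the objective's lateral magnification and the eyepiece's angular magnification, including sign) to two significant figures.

-72

Objective: 1/d_i = 1/f_obj - 1/d_o = 1/0.6 - 1/0.65 = 0.12821 cm^-1, so d_i = 7.800 cm.
m_obj = -d_i/d_o = -7.800/0.65 = -12.000.
Eyepiece angular magnification (image at infinity): M_eye = D/f_e = 30/5 = 6.000.
Overall M = m_obj x M_eye = (-12.000)(6.000) = -72.00.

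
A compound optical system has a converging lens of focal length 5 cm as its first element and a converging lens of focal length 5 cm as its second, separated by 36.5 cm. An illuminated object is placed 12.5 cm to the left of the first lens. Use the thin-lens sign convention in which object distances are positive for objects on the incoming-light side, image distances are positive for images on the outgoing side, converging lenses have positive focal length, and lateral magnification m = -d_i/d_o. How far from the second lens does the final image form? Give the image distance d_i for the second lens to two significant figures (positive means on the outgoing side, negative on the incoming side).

First lens: d_i1 = 1/(1/5 - 1/12.5) = 8.333 cm.
Object distance for lens 2: d_o2 = 36.5 - 8.333 = 28.167 cm.
Second lens: d_i2 = 1/(1/5 - 1/(28.167)) = 6.079 cm.

6.1 cm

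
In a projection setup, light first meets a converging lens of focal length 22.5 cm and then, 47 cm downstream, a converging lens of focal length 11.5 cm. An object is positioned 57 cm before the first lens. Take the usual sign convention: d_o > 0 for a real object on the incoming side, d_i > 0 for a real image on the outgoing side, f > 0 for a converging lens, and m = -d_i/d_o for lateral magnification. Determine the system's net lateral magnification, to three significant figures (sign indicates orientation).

First lens: d_i1 = 1/(1/22.5 - 1/57) = 37.174 cm.
m_1 = -(37.174)/57 = -0.6522.
That image sits 9.826 cm in front of the second lens, so d_o2 = 9.826 cm.
Second lens: d_i2 = 1/(1/11.5 - 1/(9.826)) = -67.506 cm.
m_2 = -(-67.506)/(9.826) = 6.8701.
Overall magnification: m = m_1 m_2 = -4.4805.

-4.48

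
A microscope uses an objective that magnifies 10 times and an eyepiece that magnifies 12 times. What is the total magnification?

The overall magnification of a compound microscope is the product of the objective and eyepiece magnifications:
M = M_obj x M_eye = 10 x 12 = 120.

120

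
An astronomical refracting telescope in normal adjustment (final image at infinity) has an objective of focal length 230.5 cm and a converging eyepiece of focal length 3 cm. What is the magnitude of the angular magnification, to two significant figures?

|M| = f_obj/|f_eye| = 230.5/3 = 76.833.

77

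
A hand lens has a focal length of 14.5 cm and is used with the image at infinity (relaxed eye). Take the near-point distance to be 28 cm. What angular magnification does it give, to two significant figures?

M = D/f = 28/14.5 = 1.931.

1.9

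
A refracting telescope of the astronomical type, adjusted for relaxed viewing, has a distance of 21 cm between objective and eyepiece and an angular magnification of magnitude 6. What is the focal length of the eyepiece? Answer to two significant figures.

In normal adjustment the tube length equals f_obj + f_eye and |M| = f_obj/f_eye.
So f_obj = 6 f_eye and 6 f_eye + f_eye = 21 cm, giving f_eye = 21/7 = 3.000 cm and f_obj = 18.000 cm.

3.0 cm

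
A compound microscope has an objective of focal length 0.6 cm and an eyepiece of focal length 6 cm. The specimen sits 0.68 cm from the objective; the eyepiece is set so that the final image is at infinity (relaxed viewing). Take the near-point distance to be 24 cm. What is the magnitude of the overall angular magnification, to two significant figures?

30

Objective: 1/d_i = 1/f_obj - 1/d_o = 1/0.6 - 1/0.68 = 0.19608 cm^-1, so d_i = 5.100 cm.
m_obj = -d_i/d_o = -5.100/0.68 = -7.500.
Eyepiece angular magnification (image at infinity): M_eye = D/f_e = 24/6 = 4.000.
Overall M = m_obj x M_eye = (-7.500)(4.000) = -30.00.
|M| = 30.00.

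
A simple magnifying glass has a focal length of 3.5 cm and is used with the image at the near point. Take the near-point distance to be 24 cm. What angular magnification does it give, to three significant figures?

7.86

M = 1 + D/f = 1 + 24/3.5 = 7.857.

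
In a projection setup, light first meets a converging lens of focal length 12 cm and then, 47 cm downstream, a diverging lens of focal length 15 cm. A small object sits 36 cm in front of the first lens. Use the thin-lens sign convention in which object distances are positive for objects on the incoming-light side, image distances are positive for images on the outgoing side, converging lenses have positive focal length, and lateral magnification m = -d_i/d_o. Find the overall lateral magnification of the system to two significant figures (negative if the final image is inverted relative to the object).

Lens 1: 1/d_i1 = 1/f_1 - 1/d_o1 = 1/12 - 1/36 = 0.05556 cm^-1, so d_i1 = 18.000 cm.
m_1 = -(18.000)/36 = -0.5000.
The intermediate image is 18.000 cm to the right of lens 1, so d_o2 = L - d_i1 = 47 - 18.000 = 29.000 cm.
Lens 2: 1/d_i2 = 1/f_2 - 1/d_o2 = 1/(-15) - 1/(29.000) = -0.10115 cm^-1, so d_i2 = -9.886 cm.
m_2 = -(-9.886)/(29.000) = 0.3409.
Overall magnification: m = m_1 m_2 = -0.1705.

-0.17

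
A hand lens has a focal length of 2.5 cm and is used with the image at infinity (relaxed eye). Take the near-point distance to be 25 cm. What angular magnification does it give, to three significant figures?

M = D/f = 25/2.5 = 10.000.

10.0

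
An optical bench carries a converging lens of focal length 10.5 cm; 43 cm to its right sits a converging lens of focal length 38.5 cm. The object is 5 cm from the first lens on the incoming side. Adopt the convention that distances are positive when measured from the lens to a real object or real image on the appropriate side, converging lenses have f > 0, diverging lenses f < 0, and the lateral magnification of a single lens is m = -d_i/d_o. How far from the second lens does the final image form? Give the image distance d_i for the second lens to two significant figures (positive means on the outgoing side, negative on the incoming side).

Lens 1: 1/d_i1 = 1/f_1 - 1/d_o1 = 1/10.5 - 1/5 = -0.10476 cm^-1, so d_i1 = -9.545 cm.
With d_i1 < 0 the first image is virtual and lies on the object side; the object distance for lens 2 is d_o2 = 43 - (-9.545) = 52.545 cm.
Lens 2: 1/d_i2 = 1/f_2 - 1/d_o2 = 1/38.5 - 1/(52.545) = 0.00694 cm^-1, so d_i2 = 144.032 cm.

140 cm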